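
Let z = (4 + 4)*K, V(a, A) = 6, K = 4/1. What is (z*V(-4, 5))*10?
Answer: 1920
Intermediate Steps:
K = 4 (K = 4*1 = 4)
z = 32 (z = (4 + 4)*4 = 8*4 = 32)
(z*V(-4, 5))*10 = (32*6)*10 = 192*10 = 1920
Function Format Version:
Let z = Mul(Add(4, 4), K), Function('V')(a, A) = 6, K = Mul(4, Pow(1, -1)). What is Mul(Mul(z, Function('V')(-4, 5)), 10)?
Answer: 1920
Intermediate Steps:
K = 4 (K = Mul(4, 1) = 4)
z = 32 (z = Mul(Add(4, 4), 4) = Mul(8, 4) = 32)
Mul(Mul(z, Function('V')(-4, 5)), 10) = Mul(Mul(32, 6), 10) = Mul(192, 10) = 1920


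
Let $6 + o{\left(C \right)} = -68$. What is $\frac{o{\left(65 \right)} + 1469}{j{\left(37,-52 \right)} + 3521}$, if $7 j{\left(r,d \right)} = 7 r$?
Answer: $\frac{465}{1186} \approx 0.39207$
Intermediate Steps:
$j{\left(r,d \right)} = r$ ($j{\left(r,d \right)} = \frac{7 r}{7} = r$)
$o{\left(C \right)} = -74$ ($o{\left(C \right)} = -6 - 68 = -74$)
$\frac{o{\left(65 \right)} + 1469}{j{\left(37,-52 \right)} + 3521} = \frac{-74 + 1469}{37 + 3521} = \frac{1395}{3558} = 1395 \cdot \frac{1}{3558} = \frac{465}{1186}$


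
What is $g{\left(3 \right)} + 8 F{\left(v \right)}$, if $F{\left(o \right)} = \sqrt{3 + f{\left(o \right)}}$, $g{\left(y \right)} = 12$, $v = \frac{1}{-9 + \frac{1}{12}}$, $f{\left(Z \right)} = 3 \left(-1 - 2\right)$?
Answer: $12 + 8 i \sqrt{6} \approx 12.0 + 19.596 i$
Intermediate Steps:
$f{\left(Z \right)} = -9$ ($f{\left(Z \right)} = 3 \left(-3\right) = -9$)
$v = - \frac{12}{107}$ ($v = \frac{1}{-9 + \frac{1}{12}} = \frac{1}{- \frac{107}{12}} = - \frac{12}{107} \approx -0.11215$)
$F{\left(o \right)} = i \sqrt{6}$ ($F{\left(o \right)} = \sqrt{3 - 9} = \sqrt{-6} = i \sqrt{6}$)
$g{\left(3 \right)} + 8 F{\left(v \right)} = 12 + 8 i \sqrt{6}$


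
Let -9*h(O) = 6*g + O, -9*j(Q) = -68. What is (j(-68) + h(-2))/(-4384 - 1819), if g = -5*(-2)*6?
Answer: 290/55827 ≈ 0.0051946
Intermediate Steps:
g = 60 (g = 10*6 = 60)
j(Q) = 68/9 (j(Q) = -1/9*(-68) = 68/9)
h(O) = -40 - O/9 (h(O) = -(6*60 + O)/9 = -(360 + O)/9 = -40 - O/9)
(j(-68) + h(-2))/(-4384 - 1819) = (68/9 + (-40 - 1/9*(-2)))/(-4384 - 1819) = (68/9 + (-40 + 2/9))/(-6203) = (68/9 - 358/9)*(-1/6203) = -290/9*(-1/6203) = 290/55827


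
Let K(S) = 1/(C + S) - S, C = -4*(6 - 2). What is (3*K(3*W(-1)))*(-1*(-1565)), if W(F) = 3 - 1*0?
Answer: -300480/7 ≈ -42926.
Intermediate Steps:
W(F) = 3 (W(F) = 3 + 0 = 3)
C = -16 (C = -4*4 = -16)
K(S) = 1/(-16 + S) - S
(3*K(3*W(-1)))*(-1*(-1565)) = (3*((1 - (3*3)**2 + 16*(3*3))/(-16 + 3*3)))*(-1*(-1565)) = (3*((1 - 1*9**2 + 16*9)/(-16 + 9)))*1565 = (3*((1 - 1*81 + 144)/(-7)))*1565 = (3*(-(1 - 81 + 144)/7))*1565 = (3*(-1/7*64))*1565 = (3*(-64/7))*1565 = -192/7*1565 = -300480/7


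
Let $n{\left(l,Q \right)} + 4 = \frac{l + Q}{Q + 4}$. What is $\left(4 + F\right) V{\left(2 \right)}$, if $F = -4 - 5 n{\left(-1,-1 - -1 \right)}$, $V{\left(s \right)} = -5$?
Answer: $- \frac{425}{4} \approx -106.25$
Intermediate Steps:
$n{\left(l,Q \right)} = -4 + \frac{Q + l}{4 + Q}$ ($n{\left(l,Q \right)} = -4 + \frac{l + Q}{Q + 4} = -4 + \frac{Q + l}{4 + Q}$)
$F = \frac{69}{4}$ ($F = -4 - 5 \frac{-16 - 1 - 3 \left(-1 - -1\right)}{4 - 0} = -4 - 5 \frac{-16 - 1 - 3 \left(-1 + 1\right)}{4 + \left(-1 + 1\right)} = -4 - 5 \frac{-16 - 1 - 0}{4 + 0} = -4 - 5 \frac{-16 - 1 + 0}{4} = -4 - 5 \cdot \frac{1}{4} \left(-17\right) = -4 - - \frac{85}{4} = -4 + \frac{85}{4} = \frac{69}{4} \approx 17.25$)
$\left(4 + F\right) V{\left(2 \right)} = \left(4 + \frac{69}{4}\right) \left(-5\right) = \frac{85}{4} \left(-5\right) = - \frac{425}{4}$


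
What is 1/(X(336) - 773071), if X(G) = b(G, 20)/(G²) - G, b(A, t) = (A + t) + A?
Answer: -28224/21828638995 ≈ -1.2930e-6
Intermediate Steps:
b(A, t) = t + 2*A
X(G) = -G + (20 + 2*G)/G² (X(G) = (20 + 2*G)/(G²) - G = (20 + 2*G)/G² - G = -G + (20 + 2*G)/G²)
1/(X(336) - 773071) = 1/((-1*336 + 2/336 + 20/336²) - 773071) = 1/((-336 + 2*(1/336) + 20*(1/112896)) - 773071) = 1/((-336 + 1/168 + 5/28224) - 773071) = 1/(-9483091/28224 - 773071) = 1/(-21828638995/28224) = -28224/21828638995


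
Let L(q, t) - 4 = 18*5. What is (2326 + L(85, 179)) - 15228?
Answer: -12808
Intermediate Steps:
L(q, t) = 94 (L(q, t) = 4 + 18*5 = 4 + 90 = 94)
(2326 + L(85, 179)) - 15228 = (2326 + 94) - 15228 = 2420 - 15228 = -12808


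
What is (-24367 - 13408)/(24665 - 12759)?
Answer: -37775/11906 ≈ -3.1728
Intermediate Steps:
(-24367 - 13408)/(24665 - 12759) = -37775/11906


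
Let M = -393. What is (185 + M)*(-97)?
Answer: 20176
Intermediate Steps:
(185 + M)*(-97) = (185 - 393)*(-97) = -208*(-97) = 20176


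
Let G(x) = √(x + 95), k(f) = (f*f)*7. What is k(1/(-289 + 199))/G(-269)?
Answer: -7*I*√174/1409400 ≈ -6.5515e-5*I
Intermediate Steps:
k(f) = 7*f² (k(f) = f²*7 = 7*f²)
G(x) = √(95 + x)
k(1/(-289 + 199))/G(-269) = (7*(1/(-289 + 199))²)/(√(95 - 269)) = (7*(1/(-90))²)/(√(-174)) = (7*(-1/90)²)/((I*√174)) = (7*(1/8100))*(-I*√174/174) = 7*(-I*√174/174)/8100 = -7*I*√174/1409400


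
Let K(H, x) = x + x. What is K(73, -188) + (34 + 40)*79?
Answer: 5470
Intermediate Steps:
K(H, x) = 2*x
K(73, -188) + (34 + 40)*79 = 2*(-188) + (34 + 40)*79 = -376 + 74*79 = -376 + 5846 = 5470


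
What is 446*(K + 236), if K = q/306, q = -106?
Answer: 16080530/153 ≈ 1.0510e+5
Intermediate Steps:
K = -53/153 (K = -106/306 = -106*1/306 = -53/153 ≈ -0.34641)
446*(K + 236) = 446*(-53/153 + 236) = 446*(36055/153) = 16080530/153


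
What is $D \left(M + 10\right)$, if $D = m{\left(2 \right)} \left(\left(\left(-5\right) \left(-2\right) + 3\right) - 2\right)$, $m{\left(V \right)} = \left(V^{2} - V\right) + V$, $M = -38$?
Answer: $-1232$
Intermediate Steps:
$m{\left(V \right)} = V^{2}$
$D = 44$ ($D = 2^{2} \left(\left(\left(-5\right) \left(-2\right) + 3\right) - 2\right) = 4 \left(\left(10 + 3\right) - 2\right) = 4 \left(13 - 2\right) = 4 \cdot 11 = 44$)
$D \left(M + 10\right) = 44 \left(-38 + 10\right) = 44 \left(-28\right) = -1232$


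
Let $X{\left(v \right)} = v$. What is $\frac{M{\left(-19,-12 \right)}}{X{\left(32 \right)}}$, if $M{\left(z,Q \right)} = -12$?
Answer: $- \frac{3}{8} \approx -0.375$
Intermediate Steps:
$\frac{M{\left(-19,-12 \right)}}{X{\left(32 \right)}} = - \frac{12}{32} = \left(-12\right) \frac{1}{32} = - \frac{3}{8}$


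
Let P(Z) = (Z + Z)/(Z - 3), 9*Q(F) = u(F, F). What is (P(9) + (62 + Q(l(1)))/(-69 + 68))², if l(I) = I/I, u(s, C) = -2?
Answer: 279841/81 ≈ 3454.8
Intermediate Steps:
l(I) = 1
Q(F) = -2/9 (Q(F) = (⅑)*(-2) = -2/9)
P(Z) = 2*Z/(-3 + Z) (P(Z) = (2*Z)/(-3 + Z) = 2*Z/(-3 + Z))
(P(9) + (62 + Q(l(1)))/(-69 + 68))² = (2*9/(-3 + 9) + (62 - 2/9)/(-69 + 68))² = (2*9/6 + (556/9)/(-1))² = (2*9*(⅙) + (556/9)*(-1))² = (3 - 556/9)² = (-529/9)² = 279841/81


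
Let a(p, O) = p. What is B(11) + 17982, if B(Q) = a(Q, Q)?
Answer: 17993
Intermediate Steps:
B(Q) = Q
B(11) + 17982 = 11 + 17982 = 17993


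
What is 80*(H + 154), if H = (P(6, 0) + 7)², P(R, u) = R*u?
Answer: 16240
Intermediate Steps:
H = 49 (H = (6*0 + 7)² = (0 + 7)² = 7² = 49)
80*(H + 154) = 80*(49 + 154) = 80*203 = 16240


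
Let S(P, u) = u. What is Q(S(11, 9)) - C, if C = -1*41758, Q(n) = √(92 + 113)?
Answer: 41758 + √205 ≈ 41772.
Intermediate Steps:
Q(n) = √205
C = -41758
Q(S(11, 9)) - C = √205 - 1*(-41758) = √205 + 41758 = 41758 + √205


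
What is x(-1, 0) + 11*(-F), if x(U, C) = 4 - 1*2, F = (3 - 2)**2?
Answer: -9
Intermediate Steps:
F = 1 (F = 1**2 = 1)
x(U, C) = 2 (x(U, C) = 4 - 2 = 2)
x(-1, 0) + 11*(-F) = 2 + 11*(-1*1) = 2 + 11*(-1) = 2 - 11 = -9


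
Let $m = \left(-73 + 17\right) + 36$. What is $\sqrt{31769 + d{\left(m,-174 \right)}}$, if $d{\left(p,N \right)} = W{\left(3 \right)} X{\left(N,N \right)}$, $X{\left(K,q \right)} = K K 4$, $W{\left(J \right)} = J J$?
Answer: $\sqrt{1121705} \approx 1059.1$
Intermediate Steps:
$W{\left(J \right)} = J^{2}$
$X{\left(K,q \right)} = 4 K^{2}$ ($X{\left(K,q \right)} = K^{2} \cdot 4 = 4 K^{2}$)
$m = -20$ ($m = -56 + 36 = -20$)
$d{\left(p,N \right)} = 36 N^{2}$ ($d{\left(p,N \right)} = 3^{2} \cdot 4 N^{2} = 9 \cdot 4 N^{2} = 36 N^{2}$)
$\sqrt{31769 + d{\left(m,-174 \right)}} = \sqrt{31769 + 36 \left(-174\right)^{2}} = \sqrt{31769 + 36 \cdot 30276} = \sqrt{31769 + 1089936} = \sqrt{1121705}$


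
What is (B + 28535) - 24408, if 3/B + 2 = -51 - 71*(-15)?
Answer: 4176527/1012 ≈ 4127.0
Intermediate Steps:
B = 3/1012 (B = 3/(-2 + (-51 - 71*(-15))) = 3/(-2 + (-51 + 1065)) = 3/(-2 + 1014) = 3/1012 ≈ 0.0029644)
(B + 28535) - 24408 = (3/1012 + 28535) - 24408 = 28877423/1012 - 24408 = 4176527/1012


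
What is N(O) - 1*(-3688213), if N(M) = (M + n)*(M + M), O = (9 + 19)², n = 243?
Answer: 5298549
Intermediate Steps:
O = 784 (O = 28² = 784)
N(M) = 2*M*(243 + M) (N(M) = (M + 243)*(M + M) = (243 + M)*(2*M) = 2*M*(243 + M))
N(O) - 1*(-3688213) = 2*784*(243 + 784) - 1*(-3688213) = 2*784*1027 + 3688213 = 1610336 + 3688213 = 5298549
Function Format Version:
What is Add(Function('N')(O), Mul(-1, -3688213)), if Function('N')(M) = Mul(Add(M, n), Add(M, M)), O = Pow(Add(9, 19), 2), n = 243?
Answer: 5298549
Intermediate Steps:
O = 784 (O = Pow(28, 2) = 784)
Function('N')(M) = Mul(2, M, Add(243, M)) (Function('N')(M) = Mul(Add(M, 243), Add(M, M)) = Mul(Add(243, M), Mul(2, M)) = Mul(2, M, Add(243, M)))
Add(Function('N')(O), Mul(-1, -3688213)) = Add(Mul(2, 784, Add(243, 784)), Mul(-1, -3688213)) = Add(Mul(2, 784, 1027), 3688213) = Add(1610336, 3688213) = 5298549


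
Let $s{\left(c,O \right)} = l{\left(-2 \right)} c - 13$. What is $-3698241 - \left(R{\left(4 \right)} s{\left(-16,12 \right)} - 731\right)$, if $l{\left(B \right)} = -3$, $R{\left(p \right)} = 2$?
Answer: $-3697580$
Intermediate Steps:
$s{\left(c,O \right)} = -13 - 3 c$ ($s{\left(c,O \right)} = - 3 c - 13 = -13 - 3 c$)
$-3698241 - \left(R{\left(4 \right)} s{\left(-16,12 \right)} - 731\right) = -3698241 - \left(2 \left(-13 - -48\right) - 731\right) = -3698241 - \left(2 \left(-13 + 48\right) - 731\right) = -3698241 - \left(2 \cdot 35 - 731\right) = -3698241 - \left(70 - 731\right) = -3698241 - -661 = -3698241 + 661 = -3697580$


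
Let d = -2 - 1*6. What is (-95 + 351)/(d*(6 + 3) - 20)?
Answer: -64/23 ≈ -2.7826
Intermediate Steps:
d = -8 (d = -2 - 6 = -8)
(-95 + 351)/(d*(6 + 3) - 20) = (-95 + 351)/(-8*(6 + 3) - 20) = 256/(-8*9 - 20) = 256/(-72 - 20) = 256/(-92) = 256*(-1/92) = -64/23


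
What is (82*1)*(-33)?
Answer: -2706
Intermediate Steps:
(82*1)*(-33) = 82*(-33) = -2706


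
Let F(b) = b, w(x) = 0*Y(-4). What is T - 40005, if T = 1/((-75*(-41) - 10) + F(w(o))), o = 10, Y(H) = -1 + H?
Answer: -122615324/3065 ≈ -40005.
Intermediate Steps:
w(x) = 0 (w(x) = 0*(-1 - 4) = 0*(-5) = 0)
T = 1/3065 (T = 1/((-75*(-41) - 10) + 0) = 1/((3075 - 10) + 0) = 1/(3065 + 0) = 1/3065 ≈ 0.00032626)
T - 40005 = 1/3065 - 40005 = -122615324/3065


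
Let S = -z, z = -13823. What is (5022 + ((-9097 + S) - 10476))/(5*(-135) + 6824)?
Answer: -56/473 ≈ -0.11839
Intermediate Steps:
S = 13823 (S = -1*(-13823) = 13823)
(5022 + ((-9097 + S) - 10476))/(5*(-135) + 6824) = (5022 + ((-9097 + 13823) - 10476))/(5*(-135) + 6824) = (5022 + (4726 - 10476))/(-675 + 6824) = (5022 - 5750)/6149 = -728*1/6149 = -56/473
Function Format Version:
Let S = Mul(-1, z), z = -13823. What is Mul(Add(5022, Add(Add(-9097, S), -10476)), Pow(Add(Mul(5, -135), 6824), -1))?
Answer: Rational(-56, 473) ≈ -0.11839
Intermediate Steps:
S = 13823 (S = Mul(-1, -13823) = 13823)
Mul(Add(5022, Add(Add(-9097, S), -10476)), Pow(Add(Mul(5, -135), 6824), -1)) = Mul(Add(5022, Add(Add(-9097, 13823), -10476)), Pow(Add(Mul(5, -135), 6824), -1)) = Mul(Add(5022, Add(4726, -10476)), Pow(Add(-675, 6824), -1)) = Mul(Add(5022, -5750), Pow(6149, -1)) = Mul(-728, Rational(1, 6149)) = Rational(-56, 473)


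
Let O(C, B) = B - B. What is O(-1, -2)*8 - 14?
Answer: -14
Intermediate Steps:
O(C, B) = 0
O(-1, -2)*8 - 14 = 0*8 - 14 = 0 - 14 = -14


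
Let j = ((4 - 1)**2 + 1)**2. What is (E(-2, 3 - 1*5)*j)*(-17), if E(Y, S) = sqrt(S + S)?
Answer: -3400*I ≈ -3400.0*I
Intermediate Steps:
E(Y, S) = sqrt(2)*sqrt(S) (E(Y, S) = sqrt(2*S) = sqrt(2)*sqrt(S))
j = 100 (j = (3**2 + 1)**2 = (9 + 1)**2 = 10**2 = 100)
(E(-2, 3 - 1*5)*j)*(-17) = ((sqrt(2)*sqrt(3 - 1*5))*100)*(-17) = ((sqrt(2)*sqrt(3 - 5))*100)*(-17) = ((sqrt(2)*sqrt(-2))*100)*(-17) = ((sqrt(2)*(I*sqrt(2)))*100)*(-17) = ((2*I)*100)*(-17) = (200*I)*(-17) = -3400*I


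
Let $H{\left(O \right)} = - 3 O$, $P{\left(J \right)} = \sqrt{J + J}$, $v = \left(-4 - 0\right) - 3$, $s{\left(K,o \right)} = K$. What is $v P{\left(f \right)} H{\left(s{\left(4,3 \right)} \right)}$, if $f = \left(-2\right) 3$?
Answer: $168 i \sqrt{3} \approx 290.98 i$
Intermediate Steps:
$f = -6$
$v = -7$ ($v = \left(-4 + 0\right) - 3 = -4 - 3 = -7$)
$P{\left(J \right)} = \sqrt{2} \sqrt{J}$ ($P{\left(J \right)} = \sqrt{2 J} = \sqrt{2} \sqrt{J}$)
$v P{\left(f \right)} H{\left(s{\left(4,3 \right)} \right)} = - 7 \sqrt{2} \sqrt{-6} \left(\left(-3\right) 4\right) = - 7 \sqrt{2} i \sqrt{6} \left(-12\right) = - 7 \cdot 2 i \sqrt{3} \left(-12\right) = - 14 i \sqrt{3} \left(-12\right) = 168 i \sqrt{3}$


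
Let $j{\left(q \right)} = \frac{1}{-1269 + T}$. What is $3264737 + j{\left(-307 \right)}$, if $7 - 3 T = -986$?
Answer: $\frac{3062323305}{938} \approx 3.2647 \cdot 10^{6}$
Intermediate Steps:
$T = 331$ ($T = \frac{7}{3} - - \frac{986}{3} = \frac{7}{3} + \frac{986}{3} = 331$)
$j{\left(q \right)} = - \frac{1}{938}$ ($j{\left(q \right)} = \frac{1}{-1269 + 331} = \frac{1}{-938} = - \frac{1}{938}$)
$3264737 + j{\left(-307 \right)} = 3264737 - \frac{1}{938} = \frac{3062323305}{938}$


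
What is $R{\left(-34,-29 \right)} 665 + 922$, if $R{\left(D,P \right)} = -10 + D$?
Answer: $-28338$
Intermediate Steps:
$R{\left(-34,-29 \right)} 665 + 922 = \left(-10 - 34\right) 665 + 922 = \left(-44\right) 665 + 922 = -29260 + 922 = -28338$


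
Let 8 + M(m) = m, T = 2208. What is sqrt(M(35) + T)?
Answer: sqrt(2235) ≈ 47.276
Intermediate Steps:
M(m) = -8 + m
sqrt(M(35) + T) = sqrt((-8 + 35) + 2208) = sqrt(27 + 2208) = sqrt(2235)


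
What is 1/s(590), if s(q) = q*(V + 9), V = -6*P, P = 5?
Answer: -1/12390 ≈ -8.0710e-5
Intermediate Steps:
V = -30 (V = -6*5 = -30)
s(q) = -21*q (s(q) = q*(-30 + 9) = q*(-21) = -21*q)
1/s(590) = 1/(-21*590) = 1/(-12390) = -1/12390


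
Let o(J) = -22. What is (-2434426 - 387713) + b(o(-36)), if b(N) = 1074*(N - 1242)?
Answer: -4179675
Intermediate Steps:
b(N) = -1333908 + 1074*N (b(N) = 1074*(-1242 + N) = -1333908 + 1074*N)
(-2434426 - 387713) + b(o(-36)) = (-2434426 - 387713) + (-1333908 + 1074*(-22)) = -2822139 + (-1333908 - 23628) = -2822139 - 1357536 = -4179675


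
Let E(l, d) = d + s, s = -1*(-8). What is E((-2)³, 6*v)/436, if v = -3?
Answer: -5/218 ≈ -0.022936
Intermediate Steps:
s = 8
E(l, d) = 8 + d (E(l, d) = d + 8 = 8 + d)
E((-2)³, 6*v)/436 = (8 + 6*(-3))/436 = (8 - 18)*(1/436) = -10*1/436 = -5/218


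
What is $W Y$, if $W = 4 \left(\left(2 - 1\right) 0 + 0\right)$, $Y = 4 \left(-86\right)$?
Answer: $0$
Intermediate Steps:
$Y = -344$
$W = 0$ ($W = 4 \left(1 \cdot 0 + 0\right) = 4 \left(0 + 0\right) = 4 \cdot 0 = 0$)
$W Y = 0 \left(-344\right) = 0$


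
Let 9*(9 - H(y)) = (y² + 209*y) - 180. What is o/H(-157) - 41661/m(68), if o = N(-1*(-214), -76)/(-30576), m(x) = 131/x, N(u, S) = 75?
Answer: -9730337828571/449946224 ≈ -21626.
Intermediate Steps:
o = -25/10192 (o = 75/(-30576) = 75*(-1/30576) = -25/10192 ≈ -0.0024529)
H(y) = 29 - 209*y/9 - y²/9 (H(y) = 9 - ((y² + 209*y) - 180)/9 = 9 - (-180 + y² + 209*y)/9 = 9 + (20 - 209*y/9 - y²/9) = 29 - 209*y/9 - y²/9)
o/H(-157) - 41661/m(68) = -25/(10192*(29 - 209/9*(-157) - ⅑*(-157)²)) - 41661/(131/68) = -25/(10192*(29 + 32813/9 - ⅑*24649)) - 41661/(131*(1/68)) = -25/(10192*(29 + 32813/9 - 24649/9)) - 41661/131/68 = -25/(10192*8425/9) - 41661*68/131 = -25/10192*9/8425 - 2832948/131 = -9/3434704 - 2832948/131 = -9730337828571/449946224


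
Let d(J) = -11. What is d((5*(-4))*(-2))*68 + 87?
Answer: -661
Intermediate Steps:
d((5*(-4))*(-2))*68 + 87 = -11*68 + 87 = -748 + 87 = -661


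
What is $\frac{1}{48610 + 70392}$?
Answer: $\frac{1}{119002} \approx 8.4032 \cdot 10^{-6}$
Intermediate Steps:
$\frac{1}{48610 + 70392} = \frac{1}{119002}$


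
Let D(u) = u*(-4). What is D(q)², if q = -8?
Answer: 1024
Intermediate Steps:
D(u) = -4*u
D(q)² = (-4*(-8))² = 32² = 1024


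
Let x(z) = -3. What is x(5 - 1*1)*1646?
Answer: -4938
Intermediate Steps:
x(5 - 1*1)*1646 = -3*1646 = -4938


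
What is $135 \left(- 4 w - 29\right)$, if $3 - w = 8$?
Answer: $-1215$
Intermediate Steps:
$w = -5$ ($w = 3 - 8 = -5$)
$135 \left(- 4 w - 29\right) = 135 \left(\left(-4\right) \left(-5\right) - 29\right) = 135 \left(20 + \left(-69 + 40\right)\right) = 135 \left(20 - 29\right) = 135 \left(-9\right) = -1215$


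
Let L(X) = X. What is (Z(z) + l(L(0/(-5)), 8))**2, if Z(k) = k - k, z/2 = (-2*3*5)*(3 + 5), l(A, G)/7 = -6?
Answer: 1764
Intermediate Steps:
l(A, G) = -42 (l(A, G) = 7*(-6) = -42)
z = -480 (z = 2*((-2*3*5)*(3 + 5)) = 2*(-6*5*8) = 2*(-30*8) = 2*(-240) = -480)
Z(k) = 0
(Z(z) + l(L(0/(-5)), 8))**2 = (0 - 42)**2 = (-42)**2 = 1764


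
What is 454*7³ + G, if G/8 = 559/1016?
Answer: 19777253/127 ≈ 1.5573e+5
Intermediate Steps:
G = 559/127 (G = 8*(559/1016) = 559/127 ≈ 4.4016)
454*7³ + G = 454*7³ + 559/127 = 454*343 + 559/127 = 155722 + 559/127 = 19777253/127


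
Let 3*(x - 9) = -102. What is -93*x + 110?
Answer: 2435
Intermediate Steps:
x = -25 (x = 9 + (1/3)*(-102) = 9 - 34 = -25)
-93*x + 110 = -93*(-25) + 110 = 2325 + 110 = 2435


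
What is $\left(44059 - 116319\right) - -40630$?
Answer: $-31630$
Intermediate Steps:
$\left(44059 - 116319\right) - -40630 = -72260 + 40630 = -31630$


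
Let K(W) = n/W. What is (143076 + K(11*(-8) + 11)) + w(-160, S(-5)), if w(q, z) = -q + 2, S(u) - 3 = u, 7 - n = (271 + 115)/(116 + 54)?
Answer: 937492308/6545 ≈ 1.4324e+5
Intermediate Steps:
n = 402/85 (n = 7 - (271 + 115)/(116 + 54) = 7 - 386/170 = 7 - 1*193/85 = 7 - 193/85 = 402/85 ≈ 4.7294)
S(u) = 3 + u
K(W) = 402/(85*W)
w(q, z) = 2 - q
(143076 + K(11*(-8) + 11)) + w(-160, S(-5)) = (143076 + 402/(85*(11*(-8) + 11))) + (2 - 1*(-160)) = (143076 + 402/(85*(-88 + 11))) + (2 + 160) = (143076 + (402/85)/(-77)) + 162 = (143076 + (402/85)*(-1/77)) + 162 = (143076 - 402/6545) + 162 = 936432018/6545 + 162 = 937492308/6545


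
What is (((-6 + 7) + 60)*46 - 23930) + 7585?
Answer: -13539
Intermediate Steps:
(((-6 + 7) + 60)*46 - 23930) + 7585 = ((1 + 60)*46 - 23930) + 7585 = (61*46 - 23930) + 7585 = (2806 - 23930) + 7585 = -21124 + 7585 = -13539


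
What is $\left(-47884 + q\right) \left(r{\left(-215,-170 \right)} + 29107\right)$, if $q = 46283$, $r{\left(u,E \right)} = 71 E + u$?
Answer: $-26932022$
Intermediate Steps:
$r{\left(u,E \right)} = u + 71 E$
$\left(-47884 + q\right) \left(r{\left(-215,-170 \right)} + 29107\right) = \left(-47884 + 46283\right) \left(\left(-215 + 71 \left(-170\right)\right) + 29107\right) = - 1601 \left(\left(-215 - 12070\right) + 29107\right) = - 1601 \left(-12285 + 29107\right) = \left(-1601\right) 16822 = -26932022$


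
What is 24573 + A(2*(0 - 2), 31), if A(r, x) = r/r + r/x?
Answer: 761790/31 ≈ 24574.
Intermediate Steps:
A(r, x) = 1 + r/x
24573 + A(2*(0 - 2), 31) = 24573 + (2*(0 - 2) + 31)/31 = 24573 + (2*(-2) + 31)/31 = 24573 + (-4 + 31)/31 = 24573 + (1/31)*27 = 24573 + 27/31 = 761790/31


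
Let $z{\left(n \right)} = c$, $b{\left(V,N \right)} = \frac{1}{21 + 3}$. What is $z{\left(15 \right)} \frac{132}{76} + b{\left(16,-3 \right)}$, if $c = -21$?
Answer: $- \frac{16613}{456} \approx -36.432$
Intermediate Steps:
$b{\left(V,N \right)} = \frac{1}{24}$
$z{\left(n \right)} = -21$
$z{\left(15 \right)} \frac{132}{76} + b{\left(16,-3 \right)} = - 21 \cdot \frac{132}{76} + \frac{1}{24} = - 21 \cdot 132 \cdot \frac{1}{76} + \frac{1}{24} = \left(-21\right) \frac{33}{19} + \frac{1}{24} = - \frac{693}{19} + \frac{1}{24} = - \frac{16613}{456}$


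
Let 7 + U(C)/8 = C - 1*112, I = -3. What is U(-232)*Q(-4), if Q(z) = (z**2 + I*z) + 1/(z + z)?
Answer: -78273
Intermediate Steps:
U(C) = -952 + 8*C (U(C) = -56 + 8*(C - 1*112) = -56 + 8*(C - 112) = -56 + 8*(-112 + C) = -56 + (-896 + 8*C) = -952 + 8*C)
Q(z) = z**2 + 1/(2*z) - 3*z (Q(z) = (z**2 - 3*z) + 1/(z + z) = (z**2 - 3*z) + 1/(2*z) = z**2 + 1/(2*z) - 3*z)
U(-232)*Q(-4) = (-952 + 8*(-232))*((-4)**2 + (1/2)/(-4) - 3*(-4)) = (-952 - 1856)*(16 + (1/2)*(-1/4) + 12) = -2808*(16 - 1/8 + 12) = -2808*223/8 = -78273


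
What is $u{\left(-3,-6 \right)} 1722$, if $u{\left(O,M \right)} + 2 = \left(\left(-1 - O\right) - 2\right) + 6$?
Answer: $6888$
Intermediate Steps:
$u{\left(O,M \right)} = 1 - O$ ($u{\left(O,M \right)} = -2 + \left(\left(\left(-1 - O\right) - 2\right) + 6\right) = -2 + \left(\left(-3 - O\right) + 6\right) = -2 - \left(-3 + O\right) = 1 - O$)
$u{\left(-3,-6 \right)} 1722 = \left(1 - -3\right) 1722 = \left(1 + 3\right) 1722 = 4 \cdot 1722 = 6888$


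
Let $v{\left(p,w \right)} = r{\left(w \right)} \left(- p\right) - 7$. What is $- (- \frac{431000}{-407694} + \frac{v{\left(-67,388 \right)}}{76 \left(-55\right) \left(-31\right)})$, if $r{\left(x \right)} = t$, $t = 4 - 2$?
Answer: $- \frac{27950378569}{26414494260} \approx -1.0581$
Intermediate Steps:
$t = 2$
$r{\left(x \right)} = 2$
$v{\left(p,w \right)} = -7 - 2 p$ ($v{\left(p,w \right)} = 2 \left(- p\right) - 7 = - 2 p - 7 = -7 - 2 p$)
$- (- \frac{431000}{-407694} + \frac{v{\left(-67,388 \right)}}{76 \left(-55\right) \left(-31\right)}) = - (- \frac{431000}{-407694} + \frac{-7 - -134}{76 \left(-55\right) \left(-31\right)}) = - (\left(-431000\right) \left(- \frac{1}{407694}\right) + \frac{-7 + 134}{\left(-4180\right) \left(-31\right)}) = - (\frac{215500}{203847} + \frac{127}{129580}) = \left(-1\right) \frac{27950378569}{26414494260} = - \frac{27950378569}{26414494260}$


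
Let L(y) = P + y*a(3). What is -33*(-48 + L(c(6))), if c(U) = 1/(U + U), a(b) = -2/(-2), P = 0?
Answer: 6325/4 ≈ 1581.3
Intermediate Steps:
a(b) = 1 (a(b) = -2*(-½) = 1)
c(U) = 1/(2*U)
L(y) = y (L(y) = 0 + y*1 = 0 + y = y)
-33*(-48 + L(c(6))) = -33*(-48 + (½)/6) = -33*(-48 + (½)*(⅙)) = -33*(-48 + 1/12) = -33*(-575/12) = 6325/4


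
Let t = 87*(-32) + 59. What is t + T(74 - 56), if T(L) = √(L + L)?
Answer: -2719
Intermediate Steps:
T(L) = √2*√L (T(L) = √(2*L) = √2*√L)
t = -2725 (t = -2784 + 59 = -2725)
t + T(74 - 56) = -2725 + √2*√(74 - 56) = -2725 + √2*√18 = -2725 + √2*(3*√2) = -2725 + 6 = -2719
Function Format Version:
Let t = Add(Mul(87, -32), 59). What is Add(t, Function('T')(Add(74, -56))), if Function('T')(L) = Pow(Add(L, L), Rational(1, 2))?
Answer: -2719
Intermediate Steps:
Function('T')(L) = Mul(Pow(2, Rational(1, 2)), Pow(L, Rational(1, 2))) (Function('T')(L) = Pow(Mul(2, L), Rational(1, 2)) = Mul(Pow(2, Rational(1, 2)), Pow(L, Rational(1, 2))))
t = -2725 (t = Add(-2784, 59) = -2725)
Add(t, Function('T')(Add(74, -56))) = Add(-2725, Mul(Pow(2, Rational(1, 2)), Pow(Add(74, -56), Rational(1, 2)))) = Add(-2725, Mul(Pow(2, Rational(1, 2)), Pow(18, Rational(1, 2)))) = Add(-2725, Mul(Pow(2, Rational(1, 2)), Mul(3, Pow(2, Rational(1, 2))))) = Add(-2725, 6) = -2719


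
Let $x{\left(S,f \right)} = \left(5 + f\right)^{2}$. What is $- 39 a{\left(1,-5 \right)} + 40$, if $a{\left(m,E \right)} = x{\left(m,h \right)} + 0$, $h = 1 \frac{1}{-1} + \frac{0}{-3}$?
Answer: $-584$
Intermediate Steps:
$h = -1$ ($h = 1 \left(-1\right) + 0 \left(- \frac{1}{3}\right) = -1 + 0 = -1$)
$a{\left(m,E \right)} = 16$ ($a{\left(m,E \right)} = \left(5 - 1\right)^{2} + 0 = 4^{2} + 0 = 16 + 0 = 16$)
$- 39 a{\left(1,-5 \right)} + 40 = \left(-39\right) 16 + 40 = -624 + 40 = -584$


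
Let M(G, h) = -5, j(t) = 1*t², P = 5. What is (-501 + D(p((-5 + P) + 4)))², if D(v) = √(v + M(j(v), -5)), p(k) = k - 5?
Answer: (501 - I*√6)² ≈ 2.51e+5 - 2454.0*I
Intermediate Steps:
j(t) = t²
p(k) = -5 + k
D(v) = √(-5 + v) (D(v) = √(v - 5) = √(-5 + v))
(-501 + D(p((-5 + P) + 4)))² = (-501 + √(-5 + (-5 + ((-5 + 5) + 4))))² = (-501 + √(-5 + (-5 + (0 + 4))))² = (-501 + √(-5 + (-5 + 4)))² = (-501 + √(-5 - 1))² = (-501 + √(-6))² = (-501 + I*√6)²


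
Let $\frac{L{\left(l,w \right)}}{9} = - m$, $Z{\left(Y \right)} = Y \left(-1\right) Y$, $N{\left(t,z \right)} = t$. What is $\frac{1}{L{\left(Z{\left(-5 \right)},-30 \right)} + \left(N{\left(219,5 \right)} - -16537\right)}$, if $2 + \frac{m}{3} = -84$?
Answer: $\frac{1}{19078} \approx 5.2416 \cdot 10^{-5}$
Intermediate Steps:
$m = -258$ ($m = -6 + 3 \left(-84\right) = -6 - 252 = -258$)
$Z{\left(Y \right)} = - Y^{2}$ ($Z{\left(Y \right)} = - Y Y = - Y^{2}$)
$L{\left(l,w \right)} = 2322$ ($L{\left(l,w \right)} = 9 \left(\left(-1\right) \left(-258\right)\right) = 9 \cdot 258 = 2322$)
$\frac{1}{L{\left(Z{\left(-5 \right)},-30 \right)} + \left(N{\left(219,5 \right)} - -16537\right)} = \frac{1}{2322 + \left(219 - -16537\right)} = \frac{1}{2322 + \left(219 + 16537\right)} = \frac{1}{2322 + 16756} = \frac{1}{19078}$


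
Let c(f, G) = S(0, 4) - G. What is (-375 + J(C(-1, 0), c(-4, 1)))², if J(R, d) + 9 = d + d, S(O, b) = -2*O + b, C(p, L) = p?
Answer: 142884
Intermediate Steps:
S(O, b) = b - 2*O
c(f, G) = 4 - G (c(f, G) = (4 - 2*0) - G = (4 + 0) - G = 4 - G)
J(R, d) = -9 + 2*d (J(R, d) = -9 + (d + d) = -9 + 2*d)
(-375 + J(C(-1, 0), c(-4, 1)))² = (-375 + (-9 + 2*(4 - 1*1)))² = (-375 + (-9 + 2*(4 - 1)))² = (-375 + (-9 + 2*3))² = (-375 + (-9 + 6))² = (-375 - 3)² = (-378)² = 142884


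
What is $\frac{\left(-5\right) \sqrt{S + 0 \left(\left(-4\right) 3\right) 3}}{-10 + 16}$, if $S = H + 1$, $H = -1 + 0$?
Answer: $0$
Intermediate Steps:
$H = -1$
$S = 0$ ($S = -1 + 1 = 0$)
$\frac{\left(-5\right) \sqrt{S + 0 \left(\left(-4\right) 3\right) 3}}{-10 + 16} = \frac{\left(-5\right) \sqrt{0 + 0 \left(\left(-4\right) 3\right) 3}}{-10 + 16} = \frac{\left(-5\right) \sqrt{0 + 0 \left(-12\right) 3}}{6} = - 5 \sqrt{0 + 0 \cdot 3} \cdot \frac{1}{6} = - 5 \sqrt{0 + 0} \cdot \frac{1}{6} = - 5 \sqrt{0} \cdot \frac{1}{6} = \left(-5\right) 0 \cdot \frac{1}{6} = 0 \cdot \frac{1}{6} = 0$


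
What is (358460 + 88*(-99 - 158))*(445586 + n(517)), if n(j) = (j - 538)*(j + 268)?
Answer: 144110996244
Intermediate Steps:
n(j) = (-538 + j)*(268 + j)
(358460 + 88*(-99 - 158))*(445586 + n(517)) = (358460 + 88*(-99 - 158))*(445586 + (-144184 + 517**2 - 270*517)) = (358460 + 88*(-257))*(445586 + (-144184 + 267289 - 139590)) = (358460 - 22616)*(445586 - 16485) = 335844*429101 = 144110996244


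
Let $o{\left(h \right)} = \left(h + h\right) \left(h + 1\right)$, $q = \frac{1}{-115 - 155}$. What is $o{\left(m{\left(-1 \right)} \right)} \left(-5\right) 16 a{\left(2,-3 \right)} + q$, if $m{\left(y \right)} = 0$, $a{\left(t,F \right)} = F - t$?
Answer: $- \frac{1}{270} \approx -0.0037037$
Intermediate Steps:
$q = - \frac{1}{270}$ ($q = \frac{1}{-270} = - \frac{1}{270} \approx -0.0037037$)
$o{\left(h \right)} = 2 h \left(1 + h\right)$
$o{\left(m{\left(-1 \right)} \right)} \left(-5\right) 16 a{\left(2,-3 \right)} + q = 2 \cdot 0 \left(1 + 0\right) \left(-5\right) 16 \left(-3 - 2\right) - \frac{1}{270} = 2 \cdot 0 \cdot 1 \left(-5\right) 16 \left(-3 - 2\right) - \frac{1}{270} = 0 \left(-5\right) 16 \left(-5\right) - \frac{1}{270} = 0 \left(-80\right) - \frac{1}{270} = 0 - \frac{1}{270} = - \frac{1}{270}$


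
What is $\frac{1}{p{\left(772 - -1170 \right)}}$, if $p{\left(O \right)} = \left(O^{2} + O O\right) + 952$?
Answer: $\frac{1}{7543680} \approx 1.3256 \cdot 10^{-7}$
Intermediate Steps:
$p{\left(O \right)} = 952 + 2 O^{2}$ ($p{\left(O \right)} = \left(O^{2} + O^{2}\right) + 952 = 2 O^{2} + 952 = 952 + 2 O^{2}$)
$\frac{1}{p{\left(772 - -1170 \right)}} = \frac{1}{952 + 2 \left(772 - -1170\right)^{2}} = \frac{1}{952 + 2 \left(772 + 1170\right)^{2}} = \frac{1}{952 + 2 \cdot 1942^{2}} = \frac{1}{952 + 2 \cdot 3771364} = \frac{1}{952 + 7542728} = \frac{1}{7543680}$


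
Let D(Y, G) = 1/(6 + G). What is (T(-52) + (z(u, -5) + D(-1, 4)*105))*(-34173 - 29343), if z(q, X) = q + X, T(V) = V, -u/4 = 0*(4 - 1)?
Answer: 2953494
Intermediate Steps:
u = 0 (u = -0*(4 - 1) = -0*3 = -4*0 = 0)
z(q, X) = X + q
(T(-52) + (z(u, -5) + D(-1, 4)*105))*(-34173 - 29343) = (-52 + ((-5 + 0) + 105/(6 + 4)))*(-34173 - 29343) = (-52 + (-5 + 105/10))*(-63516) = (-52 + (-5 + (⅒)*105))*(-63516) = (-52 + (-5 + 21/2))*(-63516) = (-52 + 11/2)*(-63516) = -93/2*(-63516) = 2953494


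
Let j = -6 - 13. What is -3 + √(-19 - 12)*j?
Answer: -3 - 19*I*√31 ≈ -3.0 - 105.79*I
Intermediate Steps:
j = -19
-3 + √(-19 - 12)*j = -3 + √(-19 - 12)*(-19) = -3 + √(-31)*(-19) = -3 + (I*√31)*(-19) = -3 - 19*I*√31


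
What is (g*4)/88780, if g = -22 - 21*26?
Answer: -568/22195 ≈ -0.025591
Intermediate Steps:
g = -568 (g = -22 - 546 = -568)
(g*4)/88780 = -568*4/88780 = -2272*1/88780 = -568/22195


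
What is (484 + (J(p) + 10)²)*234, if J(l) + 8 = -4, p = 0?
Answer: 114192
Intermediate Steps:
J(l) = -12 (J(l) = -8 - 4 = -12)
(484 + (J(p) + 10)²)*234 = (484 + (-12 + 10)²)*234 = (484 + (-2)²)*234 = (484 + 4)*234 = 488*234 = 114192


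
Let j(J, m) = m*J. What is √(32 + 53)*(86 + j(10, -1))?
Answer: 76*√85 ≈ 700.69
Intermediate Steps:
j(J, m) = J*m
√(32 + 53)*(86 + j(10, -1)) = √(32 + 53)*(86 + 10*(-1)) = √85*(86 - 10) = √85*76 = 76*√85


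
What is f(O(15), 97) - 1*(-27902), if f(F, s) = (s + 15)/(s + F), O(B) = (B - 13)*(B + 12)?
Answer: 4213314/151 ≈ 27903.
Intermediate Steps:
O(B) = (-13 + B)*(12 + B)
f(F, s) = (15 + s)/(F + s)
f(O(15), 97) - 1*(-27902) = (15 + 97)/((-156 + 15² - 1*15) + 97) - 1*(-27902) = 112/((-156 + 225 - 15) + 97) + 27902 = 112/(54 + 97) + 27902 = 112/151 + 27902 = 4213314/151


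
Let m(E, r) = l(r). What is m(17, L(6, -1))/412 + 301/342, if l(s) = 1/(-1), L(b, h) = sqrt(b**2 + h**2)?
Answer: 61835/70452 ≈ 0.87769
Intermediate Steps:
l(s) = -1
m(E, r) = -1
m(17, L(6, -1))/412 + 301/342 = -1/412 + 301/342 = 61835/70452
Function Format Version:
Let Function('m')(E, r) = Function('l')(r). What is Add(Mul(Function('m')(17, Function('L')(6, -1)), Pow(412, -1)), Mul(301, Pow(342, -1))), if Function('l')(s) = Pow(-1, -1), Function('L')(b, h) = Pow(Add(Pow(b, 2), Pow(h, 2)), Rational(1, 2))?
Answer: Rational(61835, 70452) ≈ 0.87769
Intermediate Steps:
Function('l')(s) = -1
Function('m')(E, r) = -1
Add(Mul(Function('m')(17, Function('L')(6, -1)), Pow(412, -1)), Mul(301, Pow(342, -1))) = Add(Mul(-1, Pow(412, -1)), Mul(301, Pow(342, -1))) = Add(Mul(-1, Rational(1, 412)), Mul(301, Rational(1, 342))) = Add(Rational(-1, 412), Rational(301, 342)) = Rational(61835, 70452)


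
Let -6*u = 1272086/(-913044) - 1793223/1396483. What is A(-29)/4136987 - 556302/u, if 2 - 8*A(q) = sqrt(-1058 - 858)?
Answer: -3201184448979124433559691/2567743567507687900 - I*sqrt(479)/16547948 ≈ -1.2467e+6 - 1.3226e-6*I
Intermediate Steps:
u = 155169907925/347741024796 (u = -(1272086/(-913044) - 1793223/1396483)/6 = -(1272086*(-1/913044) - 1793223*1/1396483)/6 = -(-636043/456522 - 1793223/1396483)/6 = -1/6*(-155169907925/57956837466) = 155169907925/347741024796 ≈ 0.44622)
A(q) = 1/4 - I*sqrt(479)/4 (A(q) = 1/4 - sqrt(-1058 - 858)/8 = 1/4 - I*sqrt(479)/4)
A(-29)/4136987 - 556302/u = (1/4 - I*sqrt(479)/4)/4136987 - 556302/155169907925/347741024796 = (1/4 - I*sqrt(479)/4)*(1/4136987) - 556302*347741024796/155169907925 = (1/16547948 - I*sqrt(479)/16547948) - 193449027576064392/155169907925 = -3201184448979124433559691/2567743567507687900 - I*sqrt(479)/16547948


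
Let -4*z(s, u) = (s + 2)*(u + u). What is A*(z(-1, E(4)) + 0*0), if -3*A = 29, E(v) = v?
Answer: 58/3 ≈ 19.333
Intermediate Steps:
z(s, u) = -u*(2 + s)/2 (z(s, u) = -(s + 2)*(u + u)/4 = -(2 + s)*2*u/4 = -u*(2 + s)/2)
A = -29/3 (A = -⅓*29 = -29/3 ≈ -9.6667)
A*(z(-1, E(4)) + 0*0) = -29*(-½*4*(2 - 1) + 0*0)/3 = -29*(-½*4*1 + 0)/3 = -29*(-2 + 0)/3 = -29/3*(-2) = 58/3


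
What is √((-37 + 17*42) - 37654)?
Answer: I*√36977 ≈ 192.29*I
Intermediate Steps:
√((-37 + 17*42) - 37654) = √((-37 + 714) - 37654) = √(677 - 37654) = √(-36977) = I*√36977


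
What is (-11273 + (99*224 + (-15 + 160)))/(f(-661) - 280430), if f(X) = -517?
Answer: -11048/280947 ≈ -0.039324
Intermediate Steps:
(-11273 + (99*224 + (-15 + 160)))/(f(-661) - 280430) = (-11273 + (99*224 + (-15 + 160)))/(-517 - 280430) = (-11273 + (22176 + 145))/(-280947) = (-11273 + 22321)*(-1/280947) = 11048*(-1/280947) = -11048/280947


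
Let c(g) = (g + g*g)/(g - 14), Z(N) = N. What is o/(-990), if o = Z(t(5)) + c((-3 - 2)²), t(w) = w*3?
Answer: -163/2178 ≈ -0.074839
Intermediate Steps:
t(w) = 3*w
c(g) = (g + g²)/(-14 + g)
o = 815/11 (o = 3*5 + (-3 - 2)²*(1 + (-3 - 2)²)/(-14 + (-3 - 2)²) = 15 + (-5)²*(1 + (-5)²)/(-14 + (-5)²) = 15 + 25*(1 + 25)/(-14 + 25) = 15 + 25*26/11 = 15 + 25*(1/11)*26 = 15 + 650/11 = 815/11 ≈ 74.091)
o/(-990) = (815/11)/(-990) = (815/11)*(-1/990) = -163/2178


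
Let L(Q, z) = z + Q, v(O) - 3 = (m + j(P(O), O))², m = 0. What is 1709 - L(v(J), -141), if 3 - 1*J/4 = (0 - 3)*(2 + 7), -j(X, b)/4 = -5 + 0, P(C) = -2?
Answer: 1447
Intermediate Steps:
j(X, b) = 20 (j(X, b) = -4*(-5 + 0) = -4*(-5) = 20)
J = 120 (J = 12 - 4*(0 - 3)*(2 + 7) = 12 - (-12)*9 = 12 - 4*(-27) = 12 + 108 = 120)
v(O) = 403 (v(O) = 3 + (0 + 20)² = 3 + 20² = 3 + 400 = 403)
L(Q, z) = Q + z
1709 - L(v(J), -141) = 1709 - (403 - 141) = 1709 - 1*262 = 1709 - 262 = 1447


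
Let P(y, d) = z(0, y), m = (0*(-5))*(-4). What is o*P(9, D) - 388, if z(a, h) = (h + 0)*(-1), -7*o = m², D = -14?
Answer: -388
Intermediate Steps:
m = 0 (m = 0*(-4) = 0)
o = 0 (o = -⅐*0² = -⅐*0 = 0)
z(a, h) = -h (z(a, h) = h*(-1) = -h)
P(y, d) = -y
o*P(9, D) - 388 = 0*(-1*9) - 388 = 0*(-9) - 388 = 0 - 388 = -388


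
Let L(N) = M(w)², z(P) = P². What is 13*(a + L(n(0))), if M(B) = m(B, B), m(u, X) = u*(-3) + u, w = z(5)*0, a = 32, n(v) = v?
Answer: 416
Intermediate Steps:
w = 0 (w = 5²*0 = 25*0 = 0)
m(u, X) = -2*u (m(u, X) = -3*u + u = -2*u)
M(B) = -2*B
L(N) = 0 (L(N) = (-2*0)² = 0² = 0)
13*(a + L(n(0))) = 13*(32 + 0) = 13*32 = 416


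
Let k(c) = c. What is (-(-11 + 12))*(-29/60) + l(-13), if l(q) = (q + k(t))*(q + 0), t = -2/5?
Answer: 10481/60 ≈ 174.68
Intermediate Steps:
t = -⅖ (t = -2*⅕ = -⅖ ≈ -0.40000)
l(q) = q*(-⅖ + q) (l(q) = (q - ⅖)*(q + 0) = (-⅖ + q)*q = q*(-⅖ + q))
(-(-11 + 12))*(-29/60) + l(-13) = (-(-11 + 12))*(-29/60) + (⅕)*(-13)*(-2 + 5*(-13)) = (-1*1)*(-29*1/60) + (⅕)*(-13)*(-2 - 65) = -1*(-29/60) + (⅕)*(-13)*(-67) = 29/60 + 871/5 = 10481/60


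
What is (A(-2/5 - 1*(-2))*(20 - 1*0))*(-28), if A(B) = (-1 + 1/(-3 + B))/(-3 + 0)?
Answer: -320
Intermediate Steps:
A(B) = ⅓ - 1/(3*(-3 + B)) (A(B) = (-1 + 1/(-3 + B))/(-3) = (-1 + 1/(-3 + B))*(-⅓) = ⅓ - 1/(3*(-3 + B)))
(A(-2/5 - 1*(-2))*(20 - 1*0))*(-28) = (((-4 + (-2/5 - 1*(-2)))/(3*(-3 + (-2/5 - 1*(-2)))))*(20 - 1*0))*(-28) = (((-4 + (-2*⅕ + 2))/(3*(-3 + (-2*⅕ + 2))))*(20 + 0))*(-28) = (((-4 + (-⅖ + 2))/(3*(-3 + (-⅖ + 2))))*20)*(-28) = (((-4 + 8/5)/(3*(-3 + 8/5)))*20)*(-28) = (((⅓)*(-12/5)/(-7/5))*20)*(-28) = (((⅓)*(-5/7)*(-12/5))*20)*(-28) = ((4/7)*20)*(-28) = (80/7)*(-28) = -320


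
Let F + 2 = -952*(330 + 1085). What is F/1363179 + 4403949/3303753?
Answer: 517648198375/1501202236929 ≈ 0.34482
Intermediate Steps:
F = -1347082 (F = -2 - 952*(330 + 1085) = -2 - 952*1415 = -2 - 1347080 = -1347082)
F/1363179 + 4403949/3303753 = -1347082/1363179 + 4403949/3303753 = -1347082*1/1363179 + 4403949*(1/3303753) = -1347082/1363179 + 1467983/1101251 = 517648198375/1501202236929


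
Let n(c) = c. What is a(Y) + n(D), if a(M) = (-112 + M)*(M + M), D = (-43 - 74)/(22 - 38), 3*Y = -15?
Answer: 18837/16 ≈ 1177.3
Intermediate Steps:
Y = -5 (Y = (1/3)*(-15) = -5)
D = 117/16 (D = -117/(-16) = -117*(-1/16) = 117/16 ≈ 7.3125)
a(M) = 2*M*(-112 + M) (a(M) = (-112 + M)*(2*M) = 2*M*(-112 + M))
a(Y) + n(D) = 2*(-5)*(-112 - 5) + 117/16 = 2*(-5)*(-117) + 117/16 = 1170 + 117/16 = 18837/16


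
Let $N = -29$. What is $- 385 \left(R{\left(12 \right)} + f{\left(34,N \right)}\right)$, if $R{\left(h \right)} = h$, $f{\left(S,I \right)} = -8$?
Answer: $-1540$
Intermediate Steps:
$- 385 \left(R{\left(12 \right)} + f{\left(34,N \right)}\right) = - 385 \left(12 - 8\right) = \left(-385\right) 4 = -1540$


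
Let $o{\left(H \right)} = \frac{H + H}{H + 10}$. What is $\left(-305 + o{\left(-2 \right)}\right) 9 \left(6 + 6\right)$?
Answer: $-32994$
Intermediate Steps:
$o{\left(H \right)} = \frac{2 H}{10 + H}$
$\left(-305 + o{\left(-2 \right)}\right) 9 \left(6 + 6\right) = \left(-305 + 2 \left(-2\right) \frac{1}{10 - 2}\right) 9 \left(6 + 6\right) = \left(-305 + 2 \left(-2\right) \frac{1}{8}\right) 9 \cdot 12 = \left(-305 + 2 \left(-2\right) \frac{1}{8}\right) 108 = \left(-305 - \frac{1}{2}\right) 108 = \left(- \frac{611}{2}\right) 108 = -32994$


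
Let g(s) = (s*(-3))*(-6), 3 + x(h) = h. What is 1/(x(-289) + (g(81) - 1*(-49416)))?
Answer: 1/50582 ≈ 1.9770e-5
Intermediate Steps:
x(h) = -3 + h
g(s) = 18*s (g(s) = -3*s*(-6) = 18*s)
1/(x(-289) + (g(81) - 1*(-49416))) = 1/((-3 - 289) + (18*81 - 1*(-49416))) = 1/(-292 + (1458 + 49416)) = 1/(-292 + 50874) = 1/50582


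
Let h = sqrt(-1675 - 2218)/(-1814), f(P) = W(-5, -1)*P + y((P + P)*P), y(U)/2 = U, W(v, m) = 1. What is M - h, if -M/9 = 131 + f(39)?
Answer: -56286 + I*sqrt(3893)/1814 ≈ -56286.0 + 0.034396*I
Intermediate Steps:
y(U) = 2*U
f(P) = P + 4*P**2 (f(P) = 1*P + 2*((P + P)*P) = P + 2*((2*P)*P) = P + 2*(2*P**2) = P + 4*P**2)
M = -56286 (M = -9*(131 + 39*(1 + 4*39)) = -9*(131 + 39*(1 + 156)) = -9*(131 + 39*157) = -9*(131 + 6123) = -9*6254 = -56286)
h = -I*sqrt(3893)/1814 (h = sqrt(-3893)*(-1/1814) = (I*sqrt(3893))*(-1/1814) = -I*sqrt(3893)/1814 ≈ -0.034396*I)
M - h = -56286 - (-1)*I*sqrt(3893)/1814 = -56286 + I*sqrt(3893)/1814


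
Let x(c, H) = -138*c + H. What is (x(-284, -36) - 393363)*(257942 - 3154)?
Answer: -90247693116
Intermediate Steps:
x(c, H) = H - 138*c
(x(-284, -36) - 393363)*(257942 - 3154) = ((-36 - 138*(-284)) - 393363)*(257942 - 3154) = ((-36 + 39192) - 393363)*254788 = (39156 - 393363)*254788 = -354207*254788 = -90247693116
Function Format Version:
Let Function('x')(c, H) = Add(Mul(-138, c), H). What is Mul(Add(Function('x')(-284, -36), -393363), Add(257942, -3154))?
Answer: -90247693116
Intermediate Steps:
Function('x')(c, H) = Add(H, Mul(-138, c))
Mul(Add(Function('x')(-284, -36), -393363), Add(257942, -3154)) = Mul(Add(Add(-36, Mul(-138, -284)), -393363), Add(257942, -3154)) = Mul(Add(Add(-36, 39192), -393363), 254788) = Mul(Add(39156, -393363), 254788) = Mul(-354207, 254788) = -90247693116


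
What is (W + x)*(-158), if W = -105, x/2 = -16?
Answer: 21646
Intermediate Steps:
x = -32 (x = 2*(-16) = -32)
(W + x)*(-158) = (-105 - 32)*(-158) = -137*(-158) = 21646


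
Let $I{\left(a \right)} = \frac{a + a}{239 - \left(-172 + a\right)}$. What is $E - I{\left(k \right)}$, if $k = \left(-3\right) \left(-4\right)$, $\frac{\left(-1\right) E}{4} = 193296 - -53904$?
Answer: $- \frac{131510408}{133} \approx -9.888 \cdot 10^{5}$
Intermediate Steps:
$E = -988800$ ($E = - 4 \left(193296 - -53904\right) = - 4 \left(193296 + 53904\right) = \left(-4\right) 247200 = -988800$)
$k = 12$
$I{\left(a \right)} = \frac{2 a}{411 - a}$ ($I{\left(a \right)} = \frac{2 a}{239 - \left(-172 + a\right)} = \frac{2 a}{411 - a}$)
$E - I{\left(k \right)} = -988800 - \left(-2\right) 12 \frac{1}{-411 + 12} = -988800 - \left(-2\right) 12 \frac{1}{-399} = -988800 - \left(-2\right) 12 \left(- \frac{1}{399}\right) = -988800 - \frac{8}{133} = - \frac{131510408}{133}$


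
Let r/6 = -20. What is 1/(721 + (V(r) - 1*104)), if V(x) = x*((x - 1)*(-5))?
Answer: -1/71983 ≈ -1.3892e-5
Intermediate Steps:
r = -120 (r = 6*(-20) = -120)
V(x) = x*(5 - 5*x) (V(x) = x*((-1 + x)*(-5)) = x*(5 - 5*x))
1/(721 + (V(r) - 1*104)) = 1/(721 + (5*(-120)*(1 - 1*(-120)) - 1*104)) = 1/(721 + (5*(-120)*(1 + 120) - 104)) = 1/(721 + (5*(-120)*121 - 104)) = 1/(721 + (-72600 - 104)) = 1/(721 - 72704) = 1/(-71983) = -1/71983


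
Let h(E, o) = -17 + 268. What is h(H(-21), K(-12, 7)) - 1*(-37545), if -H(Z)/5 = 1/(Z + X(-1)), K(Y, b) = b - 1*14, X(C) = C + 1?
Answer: 37796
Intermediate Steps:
X(C) = 1 + C
K(Y, b) = -14 + b (K(Y, b) = b - 14 = -14 + b)
H(Z) = -5/Z (H(Z) = -5/(Z + (1 - 1)) = -5/(Z + 0) = -5/Z)
h(E, o) = 251
h(H(-21), K(-12, 7)) - 1*(-37545) = 251 - 1*(-37545) = 251 + 37545 = 37796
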